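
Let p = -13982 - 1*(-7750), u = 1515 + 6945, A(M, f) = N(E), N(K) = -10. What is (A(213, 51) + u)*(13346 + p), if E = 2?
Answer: 60113300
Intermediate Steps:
A(M, f) = -10
u = 8460
p = -6232 (p = -13982 + 7750 = -6232)
(A(213, 51) + u)*(13346 + p) = (-10 + 8460)*(13346 - 6232) = 8450*7114 = 60113300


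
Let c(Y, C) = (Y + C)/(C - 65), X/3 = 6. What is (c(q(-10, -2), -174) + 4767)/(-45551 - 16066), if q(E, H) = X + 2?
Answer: -1139467/14726463 ≈ -0.077375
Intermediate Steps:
X = 18 (X = 3*6 = 18)
q(E, H) = 20 (q(E, H) = 18 + 2 = 20)
c(Y, C) = (C + Y)/(-65 + C)
(c(q(-10, -2), -174) + 4767)/(-45551 - 16066) = ((-174 + 20)/(-65 - 174) + 4767)/(-45551 - 16066) = (-154/(-239) + 4767)/(-61617) = (-1/239*(-154) + 4767)*(-1/61617) = (154/239 + 4767)*(-1/61617) = (1139467/239)*(-1/61617) = -1139467/14726463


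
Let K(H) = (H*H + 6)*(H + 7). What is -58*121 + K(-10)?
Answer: -7336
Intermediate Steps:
K(H) = (6 + H²)*(7 + H) (K(H) = (H² + 6)*(7 + H) = (6 + H²)*(7 + H))
-58*121 + K(-10) = -58*121 + (42 + (-10)³ + 6*(-10) + 7*(-10)²) = -7018 + (42 - 1000 - 60 + 7*100) = -7018 + (42 - 1000 - 60 + 700) = -7018 - 318 = -7336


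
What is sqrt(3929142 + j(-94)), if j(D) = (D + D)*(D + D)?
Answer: sqrt(3964486) ≈ 1991.1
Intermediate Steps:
j(D) = 4*D**2 (j(D) = (2*D)*(2*D) = 4*D**2)
sqrt(3929142 + j(-94)) = sqrt(3929142 + 4*(-94)**2) = sqrt(3929142 + 4*8836) = sqrt(3929142 + 35344) = sqrt(3964486)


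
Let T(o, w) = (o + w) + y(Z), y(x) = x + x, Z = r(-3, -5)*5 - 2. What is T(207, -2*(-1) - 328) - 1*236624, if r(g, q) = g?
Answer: -236777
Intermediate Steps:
Z = -17 (Z = -3*5 - 2 = -15 - 2 = -17)
y(x) = 2*x
T(o, w) = -34 + o + w (T(o, w) = (o + w) + 2*(-17) = (o + w) - 34 = -34 + o + w)
T(207, -2*(-1) - 328) - 1*236624 = (-34 + 207 + (-2*(-1) - 328)) - 1*236624 = (-34 + 207 + (2 - 328)) - 236624 = (-34 + 207 - 326) - 236624 = -153 - 236624 = -236777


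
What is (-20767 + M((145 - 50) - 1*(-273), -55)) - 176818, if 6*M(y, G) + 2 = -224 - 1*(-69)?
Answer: -1185667/6 ≈ -1.9761e+5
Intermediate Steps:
M(y, G) = -157/6 (M(y, G) = -⅓ + (-224 - 1*(-69))/6 = -⅓ + (-224 + 69)/6 = -⅓ + (⅙)*(-155) = -⅓ - 155/6 = -157/6)
(-20767 + M((145 - 50) - 1*(-273), -55)) - 176818 = (-20767 - 157/6) - 176818 = -124759/6 - 176818 = -1185667/6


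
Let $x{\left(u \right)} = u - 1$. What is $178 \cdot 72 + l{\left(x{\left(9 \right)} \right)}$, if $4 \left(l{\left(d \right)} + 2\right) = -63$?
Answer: $\frac{51193}{4} \approx 12798.0$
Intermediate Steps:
$x{\left(u \right)} = -1 + u$ ($x{\left(u \right)} = u - 1 = -1 + u$)
$l{\left(d \right)} = - \frac{71}{4}$ ($l{\left(d \right)} = -2 + \frac{1}{4} \left(-63\right) = -2 - \frac{63}{4} = - \frac{71}{4}$)
$178 \cdot 72 + l{\left(x{\left(9 \right)} \right)} = 178 \cdot 72 - \frac{71}{4} = 12816 - \frac{71}{4} = \frac{51193}{4}$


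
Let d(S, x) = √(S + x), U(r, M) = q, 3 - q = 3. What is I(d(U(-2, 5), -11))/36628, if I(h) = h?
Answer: I*√11/36628 ≈ 9.0549e-5*I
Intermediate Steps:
q = 0 (q = 3 - 1*3 = 3 - 3 = 0)
U(r, M) = 0
I(d(U(-2, 5), -11))/36628 = √(0 - 11)/36628 = √(-11)*(1/36628) = (I*√11)*(1/36628) = I*√11/36628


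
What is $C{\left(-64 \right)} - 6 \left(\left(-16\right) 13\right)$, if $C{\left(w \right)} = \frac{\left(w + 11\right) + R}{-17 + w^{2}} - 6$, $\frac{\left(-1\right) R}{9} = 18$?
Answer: $\frac{5065903}{4079} \approx 1241.9$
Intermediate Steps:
$R = -162$ ($R = \left(-9\right) 18 = -162$)
$C{\left(w \right)} = -6 + \frac{-151 + w}{-17 + w^{2}}$ ($C{\left(w \right)} = \frac{\left(w + 11\right) - 162}{-17 + w^{2}} - 6 = \frac{\left(11 + w\right) - 162}{-17 + w^{2}} - 6 = \frac{-151 + w}{-17 + w^{2}} - 6 = -6 + \frac{-151 + w}{-17 + w^{2}}$)
$C{\left(-64 \right)} - 6 \left(\left(-16\right) 13\right) = \frac{-49 - 64 - 6 \left(-64\right)^{2}}{-17 + \left(-64\right)^{2}} - 6 \left(\left(-16\right) 13\right) = \frac{-49 - 64 - 24576}{-17 + 4096} - -1248 = \frac{-49 - 64 - 24576}{4079} + 1248 = \frac{1}{4079} \left(-24689\right) + 1248 = - \frac{24689}{4079} + 1248 = \frac{5065903}{4079}$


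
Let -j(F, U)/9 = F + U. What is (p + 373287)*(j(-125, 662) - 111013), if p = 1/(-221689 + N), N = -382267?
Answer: -13058677988418433/301978 ≈ -4.3244e+10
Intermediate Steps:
p = -1/603956 (p = 1/(-221689 - 382267) = 1/(-603956) = -1/603956 ≈ -1.6557e-6)
j(F, U) = -9*F - 9*U (j(F, U) = -9*(F + U) = -9*F - 9*U)
(p + 373287)*(j(-125, 662) - 111013) = (-1/603956 + 373287)*((-9*(-125) - 9*662) - 111013) = 225448923371*((1125 - 5958) - 111013)/603956 = 225448923371*(-4833 - 111013)/603956 = (225448923371/603956)*(-115846) = -13058677988418433/301978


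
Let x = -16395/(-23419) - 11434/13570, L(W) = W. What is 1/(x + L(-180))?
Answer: -158897915/28624271048 ≈ -0.0055512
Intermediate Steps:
x = -22646348/158897915 (x = -16395*(-1/23419) - 11434*1/13570 = 16395/23419 - 5717/6785 = -22646348/158897915 ≈ -0.14252)
1/(x + L(-180)) = 1/(-22646348/158897915 - 180) = 1/(-28624271048/158897915) = -158897915/28624271048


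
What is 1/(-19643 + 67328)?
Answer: 1/47685 ≈ 2.0971e-5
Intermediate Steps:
1/(-19643 + 67328) = 1/47685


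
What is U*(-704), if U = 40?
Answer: -28160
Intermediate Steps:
U*(-704) = 40*(-704) = -28160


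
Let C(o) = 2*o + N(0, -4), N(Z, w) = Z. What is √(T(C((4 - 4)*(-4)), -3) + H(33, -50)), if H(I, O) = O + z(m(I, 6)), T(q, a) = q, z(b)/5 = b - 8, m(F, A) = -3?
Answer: I*√105 ≈ 10.247*I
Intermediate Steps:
z(b) = -40 + 5*b (z(b) = 5*(b - 8) = 5*(-8 + b) = -40 + 5*b)
C(o) = 2*o (C(o) = 2*o + 0 = 2*o)
H(I, O) = -55 + O (H(I, O) = O + (-40 + 5*(-3)) = O + (-40 - 15) = O - 55 = -55 + O)
√(T(C((4 - 4)*(-4)), -3) + H(33, -50)) = √(2*((4 - 4)*(-4)) + (-55 - 50)) = √(2*(0*(-4)) - 105) = √(2*0 - 105) = √(0 - 105) = √(-105) = I*√105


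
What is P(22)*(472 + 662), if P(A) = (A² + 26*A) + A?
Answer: 1222452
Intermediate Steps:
P(A) = A² + 27*A
P(22)*(472 + 662) = (22*(27 + 22))*(472 + 662) = (22*49)*1134 = 1078*1134 = 1222452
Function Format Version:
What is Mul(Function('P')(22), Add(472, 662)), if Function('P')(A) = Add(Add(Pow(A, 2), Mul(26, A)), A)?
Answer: 1222452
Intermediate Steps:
Function('P')(A) = Add(Pow(A, 2), Mul(27, A))
Mul(Function('P')(22), Add(472, 662)) = Mul(Mul(22, Add(27, 22)), Add(472, 662)) = Mul(Mul(22, 49), 1134) = Mul(1078, 1134) = 1222452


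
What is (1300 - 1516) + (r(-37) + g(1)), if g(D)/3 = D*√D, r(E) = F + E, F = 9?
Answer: -241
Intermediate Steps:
r(E) = 9 + E
g(D) = 3*D^(3/2) (g(D) = 3*(D*√D) = 3*D^(3/2))
(1300 - 1516) + (r(-37) + g(1)) = (1300 - 1516) + ((9 - 37) + 3*1^(3/2)) = -216 + (-28 + 3*1) = -216 + (-28 + 3) = -216 - 25 = -241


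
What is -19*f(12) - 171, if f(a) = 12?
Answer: -399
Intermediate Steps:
-19*f(12) - 171 = -19*12 - 171 = -228 - 171 = -399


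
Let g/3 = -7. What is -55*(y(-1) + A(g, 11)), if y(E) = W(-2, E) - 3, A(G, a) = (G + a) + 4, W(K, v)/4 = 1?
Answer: 275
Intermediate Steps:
g = -21 (g = 3*(-7) = -21)
W(K, v) = 4 (W(K, v) = 4*1 = 4)
A(G, a) = 4 + G + a
y(E) = 1 (y(E) = 4 - 3 = 1)
-55*(y(-1) + A(g, 11)) = -55*(1 + (4 - 21 + 11)) = -55*(1 - 6) = -55*(-5) = 275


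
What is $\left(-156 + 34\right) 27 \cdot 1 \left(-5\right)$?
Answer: $16470$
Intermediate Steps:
$\left(-156 + 34\right) 27 \cdot 1 \left(-5\right) = - 122 \cdot 27 \left(-5\right) = \left(-122\right) \left(-135\right) = 16470$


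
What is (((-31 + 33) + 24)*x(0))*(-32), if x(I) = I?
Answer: 0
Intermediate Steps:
(((-31 + 33) + 24)*x(0))*(-32) = (((-31 + 33) + 24)*0)*(-32) = ((2 + 24)*0)*(-32) = (26*0)*(-32) = 0*(-32) = 0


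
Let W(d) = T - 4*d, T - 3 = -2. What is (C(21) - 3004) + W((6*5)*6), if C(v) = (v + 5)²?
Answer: -3047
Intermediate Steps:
T = 1 (T = 3 - 2 = 1)
C(v) = (5 + v)²
W(d) = 1 - 4*d
(C(21) - 3004) + W((6*5)*6) = ((5 + 21)² - 3004) + (1 - 4*6*5*6) = (26² - 3004) + (1 - 120*6) = (676 - 3004) + (1 - 4*180) = -2328 + (1 - 720) = -2328 - 719 = -3047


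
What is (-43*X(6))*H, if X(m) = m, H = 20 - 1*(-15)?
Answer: -9030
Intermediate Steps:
H = 35 (H = 20 + 15 = 35)
(-43*X(6))*H = -43*6*35 = -258*35 = -9030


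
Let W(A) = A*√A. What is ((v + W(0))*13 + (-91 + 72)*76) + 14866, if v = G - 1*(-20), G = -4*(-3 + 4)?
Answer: 13630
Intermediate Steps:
G = -4 (G = -4*1 = -4)
v = 16 (v = -4 - 1*(-20) = -4 + 20 = 16)
W(A) = A^(3/2)
((v + W(0))*13 + (-91 + 72)*76) + 14866 = ((16 + 0^(3/2))*13 + (-91 + 72)*76) + 14866 = ((16 + 0)*13 - 19*76) + 14866 = (16*13 - 1444) + 14866 = (208 - 1444) + 14866 = -1236 + 14866 = 13630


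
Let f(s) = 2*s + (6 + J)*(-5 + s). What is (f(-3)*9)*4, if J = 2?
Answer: -2520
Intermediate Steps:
f(s) = -40 + 10*s (f(s) = 2*s + (6 + 2)*(-5 + s) = 2*s + 8*(-5 + s) = 2*s + (-40 + 8*s) = -40 + 10*s)
(f(-3)*9)*4 = ((-40 + 10*(-3))*9)*4 = ((-40 - 30)*9)*4 = -70*9*4 = -630*4 = -2520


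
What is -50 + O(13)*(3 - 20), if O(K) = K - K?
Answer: -50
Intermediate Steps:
O(K) = 0
-50 + O(13)*(3 - 20) = -50 + 0*(3 - 20) = -50 + 0*(-17) = -50 + 0 = -50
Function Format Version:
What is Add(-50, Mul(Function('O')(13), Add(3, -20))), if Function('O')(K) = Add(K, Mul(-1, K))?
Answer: -50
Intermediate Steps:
Function('O')(K) = 0
Add(-50, Mul(Function('O')(13), Add(3, -20))) = Add(-50, Mul(0, Add(3, -20))) = Add(-50, Mul(0, -17)) = Add(-50, 0) = -50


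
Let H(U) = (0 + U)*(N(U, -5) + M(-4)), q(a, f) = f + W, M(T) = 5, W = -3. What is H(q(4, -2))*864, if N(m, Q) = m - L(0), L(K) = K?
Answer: 0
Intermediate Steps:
N(m, Q) = m (N(m, Q) = m - 1*0 = m + 0 = m)
q(a, f) = -3 + f (q(a, f) = f - 3 = -3 + f)
H(U) = U*(5 + U) (H(U) = (0 + U)*(U + 5) = U*(5 + U))
H(q(4, -2))*864 = ((-3 - 2)*(5 + (-3 - 2)))*864 = -5*(5 - 5)*864 = -5*0*864 = 0*864 = 0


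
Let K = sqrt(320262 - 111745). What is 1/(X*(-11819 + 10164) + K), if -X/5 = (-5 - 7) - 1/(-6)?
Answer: -3525150/345178119013 - 36*sqrt(208517)/345178119013 ≈ -1.0260e-5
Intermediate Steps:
X = 355/6 (X = -5*((-5 - 7) - 1/(-6)) = -5*(-12 - 1*(-1/6)) = -5*(-12 + 1/6) = -5*(-71/6) = 355/6 ≈ 59.167)
K = sqrt(208517) ≈ 456.64
1/(X*(-11819 + 10164) + K) = 1/(355*(-11819 + 10164)/6 + sqrt(208517)) = 1/((355/6)*(-1655) + sqrt(208517)) = 1/(-587525/6 + sqrt(208517))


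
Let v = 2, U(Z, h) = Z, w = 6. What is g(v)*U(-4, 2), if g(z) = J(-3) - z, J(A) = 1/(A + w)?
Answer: 20/3 ≈ 6.6667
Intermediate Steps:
J(A) = 1/(6 + A) (J(A) = 1/(A + 6) = 1/(6 + A))
g(z) = ⅓ - z (g(z) = 1/(6 - 3) - z = 1/3 - z = ⅓ - z)
g(v)*U(-4, 2) = (⅓ - 1*2)*(-4) = (⅓ - 2)*(-4) = -5/3*(-4) = 20/3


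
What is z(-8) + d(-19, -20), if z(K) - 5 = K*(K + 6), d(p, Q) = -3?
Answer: 18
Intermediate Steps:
z(K) = 5 + K*(6 + K) (z(K) = 5 + K*(K + 6) = 5 + K*(6 + K))
z(-8) + d(-19, -20) = (5 + (-8)² + 6*(-8)) - 3 = (5 + 64 - 48) - 3 = 21 - 3 = 18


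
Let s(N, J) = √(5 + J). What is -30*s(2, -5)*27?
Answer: 0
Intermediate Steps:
-30*s(2, -5)*27 = -30*√(5 - 5)*27 = -30*√0*27 = -30*0*27 = 0*27 = 0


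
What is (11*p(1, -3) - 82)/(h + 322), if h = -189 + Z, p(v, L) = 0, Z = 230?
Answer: -82/363 ≈ -0.22590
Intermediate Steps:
h = 41 (h = -189 + 230 = 41)
(11*p(1, -3) - 82)/(h + 322) = (11*0 - 82)/(41 + 322) = (0 - 82)/363 = -82*1/363 = -82/363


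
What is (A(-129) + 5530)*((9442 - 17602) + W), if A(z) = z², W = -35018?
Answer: -957299438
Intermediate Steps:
(A(-129) + 5530)*((9442 - 17602) + W) = ((-129)² + 5530)*((9442 - 17602) - 35018) = (16641 + 5530)*(-8160 - 35018) = 22171*(-43178) = -957299438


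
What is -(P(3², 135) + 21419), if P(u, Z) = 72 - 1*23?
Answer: -21468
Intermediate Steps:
P(u, Z) = 49 (P(u, Z) = 72 - 23 = 49)
-(P(3², 135) + 21419) = -(49 + 21419) = -1*21468 = -21468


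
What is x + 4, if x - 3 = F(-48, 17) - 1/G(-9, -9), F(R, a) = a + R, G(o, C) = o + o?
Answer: -431/18 ≈ -23.944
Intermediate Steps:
G(o, C) = 2*o
F(R, a) = R + a
x = -503/18 (x = 3 + ((-48 + 17) - 1/(2*(-9))) = 3 + (-31 - 1/(-18)) = 3 + (-31 - 1*(-1/18)) = 3 + (-31 + 1/18) = 3 - 557/18 = -503/18 ≈ -27.944)
x + 4 = -503/18 + 4 = -431/18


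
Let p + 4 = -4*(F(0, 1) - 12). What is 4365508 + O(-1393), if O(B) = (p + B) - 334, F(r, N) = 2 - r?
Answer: 4363817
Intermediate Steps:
p = 36 (p = -4 - 4*((2 - 1*0) - 12) = -4 - 4*((2 + 0) - 12) = -4 - 4*(2 - 12) = -4 - 4*(-10) = -4 + 40 = 36)
O(B) = -298 + B (O(B) = (36 + B) - 334 = -298 + B)
4365508 + O(-1393) = 4365508 + (-298 - 1393) = 4365508 - 1691 = 4363817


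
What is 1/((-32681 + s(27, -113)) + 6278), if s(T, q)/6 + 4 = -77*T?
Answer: -1/38901 ≈ -2.5706e-5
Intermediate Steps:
s(T, q) = -24 - 462*T (s(T, q) = -24 + 6*(-77*T) = -24 - 462*T)
1/((-32681 + s(27, -113)) + 6278) = 1/((-32681 + (-24 - 462*27)) + 6278) = 1/((-32681 + (-24 - 12474)) + 6278) = 1/((-32681 - 12498) + 6278) = 1/(-45179 + 6278) = 1/(-38901) = -1/38901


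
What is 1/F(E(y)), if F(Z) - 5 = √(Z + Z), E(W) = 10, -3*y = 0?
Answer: 1 - 2*√5/5 ≈ 0.10557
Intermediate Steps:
y = 0 (y = -⅓*0 = 0)
F(Z) = 5 + √2*√Z (F(Z) = 5 + √(Z + Z) = 5 + √(2*Z) = 5 + √2*√Z)
1/F(E(y)) = 1/(5 + √2*√10) = 1/(5 + 2*√5)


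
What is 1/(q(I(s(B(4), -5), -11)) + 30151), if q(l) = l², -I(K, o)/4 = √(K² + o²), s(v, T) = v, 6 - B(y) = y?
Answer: 1/32151 ≈ 3.1103e-5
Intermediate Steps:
B(y) = 6 - y
I(K, o) = -4*√(K² + o²)
1/(q(I(s(B(4), -5), -11)) + 30151) = 1/((-4*√((6 - 1*4)² + (-11)²))² + 30151) = 1/((-4*√((6 - 4)² + 121))² + 30151) = 1/((-4*√(2² + 121))² + 30151) = 1/((-4*√(4 + 121))² + 30151) = 1/((-20*√5)² + 30151) = 1/(2000 + 30151) = 1/32151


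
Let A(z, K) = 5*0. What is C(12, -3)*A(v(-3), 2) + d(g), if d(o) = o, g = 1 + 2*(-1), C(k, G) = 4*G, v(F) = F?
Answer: -1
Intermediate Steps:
g = -1 (g = 1 - 2 = -1)
A(z, K) = 0
C(12, -3)*A(v(-3), 2) + d(g) = (4*(-3))*0 - 1 = -12*0 - 1 = 0 - 1 = -1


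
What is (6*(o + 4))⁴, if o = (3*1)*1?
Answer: 3111696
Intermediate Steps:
o = 3 (o = 3*1 = 3)
(6*(o + 4))⁴ = (6*(3 + 4))⁴ = (6*7)⁴ = 42⁴ = 3111696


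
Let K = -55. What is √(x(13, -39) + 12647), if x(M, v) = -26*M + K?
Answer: √12254 ≈ 110.70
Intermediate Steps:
x(M, v) = -55 - 26*M (x(M, v) = -26*M - 55 = -55 - 26*M)
√(x(13, -39) + 12647) = √((-55 - 26*13) + 12647) = √((-55 - 338) + 12647) = √(-393 + 12647) = √12254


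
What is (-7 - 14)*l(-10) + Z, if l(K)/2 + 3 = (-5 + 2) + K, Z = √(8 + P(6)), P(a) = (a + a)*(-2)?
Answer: 672 + 4*I ≈ 672.0 + 4.0*I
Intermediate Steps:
P(a) = -4*a (P(a) = (2*a)*(-2) = -4*a)
Z = 4*I (Z = √(8 - 4*6) = √(8 - 24) = √(-16) = 4*I ≈ 4.0*I)
l(K) = -12 + 2*K (l(K) = -6 + 2*((-5 + 2) + K) = -6 + 2*(-3 + K) = -6 + (-6 + 2*K) = -12 + 2*K)
(-7 - 14)*l(-10) + Z = (-7 - 14)*(-12 + 2*(-10)) + 4*I = -21*(-12 - 20) + 4*I = -21*(-32) + 4*I = 672 + 4*I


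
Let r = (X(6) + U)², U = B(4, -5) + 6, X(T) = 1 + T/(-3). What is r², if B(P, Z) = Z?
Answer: 0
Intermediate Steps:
X(T) = 1 - T/3 (X(T) = 1 + T*(-⅓) = 1 - T/3)
U = 1 (U = -5 + 6 = 1)
r = 0 (r = ((1 - ⅓*6) + 1)² = ((1 - 2) + 1)² = (-1 + 1)² = 0² = 0)
r² = 0² = 0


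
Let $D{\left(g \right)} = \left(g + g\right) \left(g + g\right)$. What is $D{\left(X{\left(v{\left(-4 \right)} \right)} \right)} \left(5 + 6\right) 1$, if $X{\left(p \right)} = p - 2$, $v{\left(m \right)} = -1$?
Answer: $396$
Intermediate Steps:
$X{\left(p \right)} = -2 + p$
$D{\left(g \right)} = 4 g^{2}$ ($D{\left(g \right)} = 2 g 2 g = 4 g^{2}$)
$D{\left(X{\left(v{\left(-4 \right)} \right)} \right)} \left(5 + 6\right) 1 = 4 \left(-2 - 1\right)^{2} \left(5 + 6\right) 1 = 4 \left(-3\right)^{2} \cdot 11 \cdot 1 = 4 \cdot 9 \cdot 11 = 36 \cdot 11 = 396$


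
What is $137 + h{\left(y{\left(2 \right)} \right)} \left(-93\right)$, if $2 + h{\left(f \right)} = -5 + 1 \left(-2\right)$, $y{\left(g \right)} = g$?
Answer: $974$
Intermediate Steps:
$h{\left(f \right)} = -9$ ($h{\left(f \right)} = -2 + \left(-5 + 1 \left(-2\right)\right) = -2 - 7 = -9$)
$137 + h{\left(y{\left(2 \right)} \right)} \left(-93\right) = 137 - -837 = 137 + 837 = 974$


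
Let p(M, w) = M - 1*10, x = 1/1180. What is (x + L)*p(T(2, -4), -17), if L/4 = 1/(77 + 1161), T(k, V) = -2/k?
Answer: -32769/730420 ≈ -0.044863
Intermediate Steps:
L = 2/619 (L = 4/(77 + 1161) = 4/1238 = 4*(1/1238) = 2/619 ≈ 0.0032310)
x = 1/1180 ≈ 0.00084746
p(M, w) = -10 + M (p(M, w) = M - 10 = -10 + M)
(x + L)*p(T(2, -4), -17) = (1/1180 + 2/619)*(-10 - 2/2) = 2979*(-10 - 2*1/2)/730420 = 2979*(-10 - 1)/730420 = (2979/730420)*(-11) = -32769/730420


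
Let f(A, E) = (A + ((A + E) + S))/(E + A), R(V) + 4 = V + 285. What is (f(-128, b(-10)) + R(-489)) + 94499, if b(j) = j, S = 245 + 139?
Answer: 6506020/69 ≈ 94290.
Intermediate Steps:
S = 384
R(V) = 281 + V (R(V) = -4 + (V + 285) = -4 + (285 + V) = 281 + V)
f(A, E) = (384 + E + 2*A)/(A + E) (f(A, E) = (A + ((A + E) + 384))/(E + A) = (A + (384 + A + E))/(A + E) = (384 + E + 2*A)/(A + E))
(f(-128, b(-10)) + R(-489)) + 94499 = ((384 - 10 + 2*(-128))/(-128 - 10) + (281 - 489)) + 94499 = ((384 - 10 - 256)/(-138) - 208) + 94499 = (-1/138*118 - 208) + 94499 = (-59/69 - 208) + 94499 = -14411/69 + 94499 = 6506020/69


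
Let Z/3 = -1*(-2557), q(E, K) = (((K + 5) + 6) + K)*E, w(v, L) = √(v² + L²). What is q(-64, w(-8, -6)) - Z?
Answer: -9655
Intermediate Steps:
w(v, L) = √(L² + v²)
q(E, K) = E*(11 + 2*K) (q(E, K) = (((5 + K) + 6) + K)*E = ((11 + K) + K)*E = (11 + 2*K)*E = E*(11 + 2*K))
Z = 7671 (Z = 3*(-1*(-2557)) = 3*2557 = 7671)
q(-64, w(-8, -6)) - Z = -64*(11 + 2*√((-6)² + (-8)²)) - 1*7671 = -64*(11 + 2*√(36 + 64)) - 7671 = -64*(11 + 2*√100) - 7671 = -64*(11 + 2*10) - 7671 = -64*(11 + 20) - 7671 = -64*31 - 7671 = -1984 - 7671 = -9655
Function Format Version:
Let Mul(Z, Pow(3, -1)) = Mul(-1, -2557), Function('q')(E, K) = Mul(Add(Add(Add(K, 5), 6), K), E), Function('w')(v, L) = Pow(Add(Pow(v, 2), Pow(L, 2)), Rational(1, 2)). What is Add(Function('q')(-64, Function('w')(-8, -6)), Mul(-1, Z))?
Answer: -9655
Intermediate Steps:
Function('w')(v, L) = Pow(Add(Pow(L, 2), Pow(v, 2)), Rational(1, 2))
Function('q')(E, K) = Mul(E, Add(11, Mul(2, K))) (Function('q')(E, K) = Mul(Add(Add(Add(5, K), 6), K), E) = Mul(Add(Add(11, K), K), E) = Mul(Add(11, Mul(2, K)), E) = Mul(E, Add(11, Mul(2, K))))
Z = 7671 (Z = Mul(3, Mul(-1, -2557)) = Mul(3, 2557) = 7671)
Add(Function('q')(-64, Function('w')(-8, -6)), Mul(-1, Z)) = Add(Mul(-64, Add(11, Mul(2, Pow(Add(Pow(-6, 2), Pow(-8, 2)), Rational(1, 2))))), Mul(-1, 7671)) = Add(Mul(-64, Add(11, Mul(2, Pow(Add(36, 64), Rational(1, 2))))), -7671) = Add(Mul(-64, Add(11, Mul(2, Pow(100, Rational(1, 2))))), -7671) = Add(Mul(-64, Add(11, Mul(2, 10))), -7671) = Add(Mul(-64, Add(11, 20)), -7671) = Add(Mul(-64, 31), -7671) = Add(-1984, -7671) = -9655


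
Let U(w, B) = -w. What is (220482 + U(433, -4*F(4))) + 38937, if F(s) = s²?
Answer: 258986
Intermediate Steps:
(220482 + U(433, -4*F(4))) + 38937 = (220482 - 1*433) + 38937 = (220482 - 433) + 38937 = 220049 + 38937 = 258986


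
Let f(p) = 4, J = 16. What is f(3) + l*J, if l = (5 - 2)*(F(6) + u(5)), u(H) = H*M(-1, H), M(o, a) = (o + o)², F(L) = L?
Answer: 1252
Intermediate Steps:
M(o, a) = 4*o² (M(o, a) = (2*o)² = 4*o²)
u(H) = 4*H (u(H) = H*(4*(-1)²) = H*(4*1) = H*4 = 4*H)
l = 78 (l = (5 - 2)*(6 + 4*5) = 3*(6 + 20) = 3*26 = 78)
f(3) + l*J = 4 + 78*16 = 4 + 1248 = 1252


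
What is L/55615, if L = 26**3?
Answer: 17576/55615 ≈ 0.31603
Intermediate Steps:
L = 17576
L/55615 = 17576/55615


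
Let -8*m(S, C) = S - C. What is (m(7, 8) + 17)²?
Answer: 18769/64 ≈ 293.27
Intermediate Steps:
m(S, C) = -S/8 + C/8 (m(S, C) = -(S - C)/8 = -S/8 + C/8)
(m(7, 8) + 17)² = ((-⅛*7 + (⅛)*8) + 17)² = ((-7/8 + 1) + 17)² = (⅛ + 17)² = (137/8)² = 18769/64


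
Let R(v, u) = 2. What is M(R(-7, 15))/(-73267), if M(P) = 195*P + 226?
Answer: -616/73267 ≈ -0.0084076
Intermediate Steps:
M(P) = 226 + 195*P
M(R(-7, 15))/(-73267) = (226 + 195*2)/(-73267) = (226 + 390)*(-1/73267) = 616*(-1/73267) = -616/73267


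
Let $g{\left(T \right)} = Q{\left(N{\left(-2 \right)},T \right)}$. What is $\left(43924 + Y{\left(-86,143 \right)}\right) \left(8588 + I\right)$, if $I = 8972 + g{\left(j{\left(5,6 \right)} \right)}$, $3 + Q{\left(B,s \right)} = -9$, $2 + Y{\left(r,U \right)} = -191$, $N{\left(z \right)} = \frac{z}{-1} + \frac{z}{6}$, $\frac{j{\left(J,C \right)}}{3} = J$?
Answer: $767391588$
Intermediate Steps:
$j{\left(J,C \right)} = 3 J$
$N{\left(z \right)} = - \frac{5 z}{6}$ ($N{\left(z \right)} = z \left(-1\right) + z \frac{1}{6} = - z + \frac{z}{6} = - \frac{5 z}{6}$)
$Y{\left(r,U \right)} = -193$ ($Y{\left(r,U \right)} = -2 - 191 = -193$)
$Q{\left(B,s \right)} = -12$ ($Q{\left(B,s \right)} = -3 - 9 = -12$)
$g{\left(T \right)} = -12$
$I = 8960$ ($I = 8972 - 12 = 8960$)
$\left(43924 + Y{\left(-86,143 \right)}\right) \left(8588 + I\right) = \left(43924 - 193\right) \left(8588 + 8960\right) = 43731 \cdot 17548 = 767391588$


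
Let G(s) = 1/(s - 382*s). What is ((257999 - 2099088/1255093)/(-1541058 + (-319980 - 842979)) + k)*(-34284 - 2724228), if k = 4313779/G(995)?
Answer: 5103227109710500866794622648896/1131264269527 ≈ 4.5111e+18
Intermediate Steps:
G(s) = -1/(381*s) (G(s) = 1/(-381*s) = -1/(381*s))
k = -1635332050005 (k = 4313779/((-1/381/995)) = 4313779/((-1/381*1/995)) = 4313779/(-1/379095) = 4313779*(-379095) = -1635332050005)
((257999 - 2099088/1255093)/(-1541058 + (-319980 - 842979)) + k)*(-34284 - 2724228) = ((257999 - 2099088/1255093)/(-1541058 + (-319980 - 842979)) - 1635332050005)*(-34284 - 2724228) = ((257999 - 2099088*1/1255093)/(-1541058 - 1162959) - 1635332050005)*(-2758512) = ((257999 - 2099088/1255093)/(-2704017) - 1635332050005)*(-2758512) = ((323810639819/1255093)*(-1/2704017) - 1635332050005)*(-2758512) = (-323810639819/3393792808581 - 1635332050005)*(-2758512) = -5549978150949317095732724/3393792808581*(-2758512) = 5103227109710500866794622648896/1131264269527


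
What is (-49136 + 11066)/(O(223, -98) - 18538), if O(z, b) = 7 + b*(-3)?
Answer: 12690/6079 ≈ 2.0875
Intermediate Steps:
O(z, b) = 7 - 3*b
(-49136 + 11066)/(O(223, -98) - 18538) = (-49136 + 11066)/((7 - 3*(-98)) - 18538) = -38070/((7 + 294) - 18538) = -38070/(301 - 18538) = -38070/(-18237) = -38070*(-1/18237) = 12690/6079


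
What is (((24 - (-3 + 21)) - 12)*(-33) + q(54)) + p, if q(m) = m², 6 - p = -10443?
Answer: 13563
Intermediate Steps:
p = 10449 (p = 6 - 1*(-10443) = 6 + 10443 = 10449)
(((24 - (-3 + 21)) - 12)*(-33) + q(54)) + p = (((24 - (-3 + 21)) - 12)*(-33) + 54²) + 10449 = (((24 - 1*18) - 12)*(-33) + 2916) + 10449 = (((24 - 18) - 12)*(-33) + 2916) + 10449 = ((6 - 12)*(-33) + 2916) + 10449 = (-6*(-33) + 2916) + 10449 = (198 + 2916) + 10449 = 3114 + 10449 = 13563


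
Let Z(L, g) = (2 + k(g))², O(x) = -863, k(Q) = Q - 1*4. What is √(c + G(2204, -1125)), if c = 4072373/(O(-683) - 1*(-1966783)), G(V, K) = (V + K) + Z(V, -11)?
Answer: √301958005289710/491480 ≈ 35.356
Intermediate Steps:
k(Q) = -4 + Q (k(Q) = Q - 4 = -4 + Q)
Z(L, g) = (-2 + g)² (Z(L, g) = (2 + (-4 + g))² = (-2 + g)²)
G(V, K) = 169 + K + V (G(V, K) = (V + K) + (-2 - 11)² = (K + V) + (-13)² = (K + V) + 169 = 169 + K + V)
c = 4072373/1965920 (c = 4072373/(-863 - 1*(-1966783)) = 4072373/(-863 + 1966783) = 4072373/1965920 ≈ 2.0715)
√(c + G(2204, -1125)) = √(4072373/1965920 + (169 - 1125 + 2204)) = √(4072373/1965920 + 1248) = √(2457540533/1965920) = √301958005289710/491480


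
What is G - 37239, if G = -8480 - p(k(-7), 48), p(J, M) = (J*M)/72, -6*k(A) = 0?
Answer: -45719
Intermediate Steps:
k(A) = 0 (k(A) = -⅙*0 = 0)
p(J, M) = J*M/72 (p(J, M) = (J*M)*(1/72) = J*M/72)
G = -8480 (G = -8480 - 0*48/72 = -8480 - 1*0 = -8480 + 0 = -8480)
G - 37239 = -8480 - 37239 = -45719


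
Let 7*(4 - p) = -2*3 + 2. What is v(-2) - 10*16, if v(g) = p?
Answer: -1088/7 ≈ -155.43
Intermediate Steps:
p = 32/7 (p = 4 - (-2*3 + 2)/7 = 4 - (-6 + 2)/7 = 4 - ⅐*(-4) = 4 + 4/7 = 32/7 ≈ 4.5714)
v(g) = 32/7
v(-2) - 10*16 = 32/7 - 10*16 = 32/7 - 160 = -1088/7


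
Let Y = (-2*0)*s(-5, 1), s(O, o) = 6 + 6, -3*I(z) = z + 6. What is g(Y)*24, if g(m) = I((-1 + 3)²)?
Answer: -80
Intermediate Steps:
I(z) = -2 - z/3 (I(z) = -(z + 6)/3 = -(6 + z)/3 = -2 - z/3)
s(O, o) = 12
Y = 0 (Y = -2*0*12 = 0*12 = 0)
g(m) = -10/3 (g(m) = -2 - (-1 + 3)²/3 = -2 - ⅓*2² = -2 - ⅓*4 = -2 - 4/3 = -10/3)
g(Y)*24 = -10/3*24 = -80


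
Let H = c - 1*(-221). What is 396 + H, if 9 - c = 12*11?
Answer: 494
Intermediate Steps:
c = -123 (c = 9 - 12*11 = 9 - 1*132 = 9 - 132 = -123)
H = 98 (H = -123 - 1*(-221) = -123 + 221 = 98)
396 + H = 396 + 98 = 494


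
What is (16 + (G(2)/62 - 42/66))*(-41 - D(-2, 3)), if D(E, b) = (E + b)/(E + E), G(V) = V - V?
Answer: -27547/44 ≈ -626.07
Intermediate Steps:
G(V) = 0
D(E, b) = (E + b)/(2*E) (D(E, b) = (E + b)/((2*E)) = (E + b)*(1/(2*E)) = (E + b)/(2*E))
(16 + (G(2)/62 - 42/66))*(-41 - D(-2, 3)) = (16 + (0/62 - 42/66))*(-41 - (-2 + 3)/(2*(-2))) = (16 + (0*(1/62) - 42*1/66))*(-41 - (-1)/(2*2)) = (16 + (0 - 7/11))*(-41 - 1*(-1/4)) = (16 - 7/11)*(-41 + 1/4) = (169/11)*(-163/4) = -27547/44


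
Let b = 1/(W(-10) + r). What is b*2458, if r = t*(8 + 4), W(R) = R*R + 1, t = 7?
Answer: 2458/185 ≈ 13.286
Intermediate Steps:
W(R) = 1 + R² (W(R) = R² + 1 = 1 + R²)
r = 84 (r = 7*(8 + 4) = 7*12 = 84)
b = 1/185 (b = 1/((1 + (-10)²) + 84) = 1/((1 + 100) + 84) = 1/(101 + 84) = 1/185 ≈ 0.0054054)
b*2458 = (1/185)*2458 = 2458/185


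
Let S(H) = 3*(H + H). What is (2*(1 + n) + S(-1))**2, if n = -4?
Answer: 144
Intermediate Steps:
S(H) = 6*H (S(H) = 3*(2*H) = 6*H)
(2*(1 + n) + S(-1))**2 = (2*(1 - 4) + 6*(-1))**2 = (2*(-3) - 6)**2 = (-6 - 6)**2 = (-12)**2 = 144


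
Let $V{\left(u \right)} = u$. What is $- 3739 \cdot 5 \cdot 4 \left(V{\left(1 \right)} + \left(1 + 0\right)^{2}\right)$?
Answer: $-149560$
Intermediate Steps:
$- 3739 \cdot 5 \cdot 4 \left(V{\left(1 \right)} + \left(1 + 0\right)^{2}\right) = - 3739 \cdot 5 \cdot 4 \left(1 + \left(1 + 0\right)^{2}\right) = - 3739 \cdot 20 \left(1 + 1^{2}\right) = - 3739 \cdot 20 \left(1 + 1\right) = - 3739 \cdot 20 \cdot 2 = \left(-3739\right) 40 = -149560$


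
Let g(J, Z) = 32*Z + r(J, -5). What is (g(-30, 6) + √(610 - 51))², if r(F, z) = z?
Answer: (187 + √559)² ≈ 44371.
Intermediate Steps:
g(J, Z) = -5 + 32*Z (g(J, Z) = 32*Z - 5 = -5 + 32*Z)
(g(-30, 6) + √(610 - 51))² = ((-5 + 32*6) + √(610 - 51))² = ((-5 + 192) + √559)² = (187 + √559)²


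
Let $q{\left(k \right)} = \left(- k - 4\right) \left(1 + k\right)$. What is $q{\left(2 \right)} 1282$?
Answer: $-23076$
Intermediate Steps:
$q{\left(k \right)} = \left(1 + k\right) \left(-4 - k\right)$ ($q{\left(k \right)} = \left(-4 - k\right) \left(1 + k\right) = \left(1 + k\right) \left(-4 - k\right)$)
$q{\left(2 \right)} 1282 = \left(-4 - 2^{2} - 10\right) 1282 = \left(-4 - 4 - 10\right) 1282 = \left(-18\right) 1282 = -23076$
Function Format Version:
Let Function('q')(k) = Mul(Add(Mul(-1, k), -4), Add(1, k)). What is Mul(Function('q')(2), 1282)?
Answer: -23076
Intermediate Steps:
Function('q')(k) = Mul(Add(1, k), Add(-4, Mul(-1, k))) (Function('q')(k) = Mul(Add(-4, Mul(-1, k)), Add(1, k)) = Mul(Add(1, k), Add(-4, Mul(-1, k))))
Mul(Function('q')(2), 1282) = Mul(Add(-4, Mul(-1, Pow(2, 2)), Mul(-5, 2)), 1282) = Mul(Add(-4, Mul(-1, 4), -10), 1282) = Mul(Add(-4, -4, -10), 1282) = Mul(-18, 1282) = -23076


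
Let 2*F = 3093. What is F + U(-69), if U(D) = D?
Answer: 2955/2 ≈ 1477.5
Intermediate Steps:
F = 3093/2 (F = (1/2)*3093 = 3093/2 ≈ 1546.5)
F + U(-69) = 3093/2 - 69 = 2955/2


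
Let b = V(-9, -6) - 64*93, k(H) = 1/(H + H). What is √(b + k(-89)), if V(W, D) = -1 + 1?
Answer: I*√188583346/178 ≈ 77.149*I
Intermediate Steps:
k(H) = 1/(2*H)
V(W, D) = 0
b = -5952 (b = 0 - 64*93 = 0 - 5952 = -5952)
√(b + k(-89)) = √(-5952 + (½)/(-89)) = √(-5952 + (½)*(-1/89)) = √(-5952 - 1/178) = √(-1059457/178) = I*√188583346/178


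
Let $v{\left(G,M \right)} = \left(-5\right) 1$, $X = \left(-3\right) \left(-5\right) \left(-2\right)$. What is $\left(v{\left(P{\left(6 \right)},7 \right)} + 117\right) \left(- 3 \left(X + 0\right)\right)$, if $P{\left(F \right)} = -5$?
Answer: $10080$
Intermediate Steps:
$X = -30$ ($X = 15 \left(-2\right) = -30$)
$v{\left(G,M \right)} = -5$
$\left(v{\left(P{\left(6 \right)},7 \right)} + 117\right) \left(- 3 \left(X + 0\right)\right) = \left(-5 + 117\right) \left(- 3 \left(-30 + 0\right)\right) = 112 \left(\left(-3\right) \left(-30\right)\right) = 112 \cdot 90 = 10080$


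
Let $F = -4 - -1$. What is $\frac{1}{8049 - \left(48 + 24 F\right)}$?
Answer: $\frac{1}{8073} \approx 0.00012387$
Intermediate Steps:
$F = -3$ ($F = -4 + 1 = -3$)
$\frac{1}{8049 - \left(48 + 24 F\right)} = \frac{1}{8049 - -24} = \frac{1}{8049 + \left(72 - 48\right)} = \frac{1}{8049 + 24} = \frac{1}{8073}$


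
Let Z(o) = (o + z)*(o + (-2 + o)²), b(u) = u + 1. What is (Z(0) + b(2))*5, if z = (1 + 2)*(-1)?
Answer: -45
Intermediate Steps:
b(u) = 1 + u
z = -3 (z = 3*(-1) = -3)
Z(o) = (-3 + o)*(o + (-2 + o)²) (Z(o) = (o - 3)*(o + (-2 + o)²) = (-3 + o)*(o + (-2 + o)²))
(Z(0) + b(2))*5 = ((-12 + 0³ - 6*0² + 13*0) + (1 + 2))*5 = ((-12 + 0 - 6*0 + 0) + 3)*5 = ((-12 + 0 + 0 + 0) + 3)*5 = (-12 + 3)*5 = -9*5 = -45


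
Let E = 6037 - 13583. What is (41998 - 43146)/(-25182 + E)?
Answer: 287/8182 ≈ 0.035077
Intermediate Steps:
E = -7546
(41998 - 43146)/(-25182 + E) = (41998 - 43146)/(-25182 - 7546) = -1148/(-32728) = -1148*(-1/32728) = 287/8182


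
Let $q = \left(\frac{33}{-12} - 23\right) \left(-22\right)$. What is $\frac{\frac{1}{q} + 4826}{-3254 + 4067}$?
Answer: $\frac{1822620}{307043} \approx 5.936$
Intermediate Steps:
$q = \frac{1133}{2}$ ($q = \left(33 \left(- \frac{1}{12}\right) - 23\right) \left(-22\right) = \left(- \frac{11}{4} - 23\right) \left(-22\right) = \left(- \frac{103}{4}\right) \left(-22\right) = \frac{1133}{2} \approx 566.5$)
$\frac{\frac{1}{q} + 4826}{-3254 + 4067} = \frac{\frac{1}{\frac{1133}{2}} + 4826}{-3254 + 4067} = \frac{\frac{2}{1133} + 4826}{813} = \frac{5467860}{1133} \cdot \frac{1}{813} = \frac{1822620}{307043}$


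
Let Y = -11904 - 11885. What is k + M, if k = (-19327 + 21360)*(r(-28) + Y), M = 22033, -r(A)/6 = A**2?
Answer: -57904236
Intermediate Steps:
Y = -23789
r(A) = -6*A**2
k = -57926269 (k = (-19327 + 21360)*(-6*(-28)**2 - 23789) = 2033*(-6*784 - 23789) = 2033*(-4704 - 23789) = 2033*(-28493) = -57926269)
k + M = -57926269 + 22033 = -57904236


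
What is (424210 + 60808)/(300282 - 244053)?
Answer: 485018/56229 ≈ 8.6258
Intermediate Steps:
(424210 + 60808)/(300282 - 244053) = 485018/56229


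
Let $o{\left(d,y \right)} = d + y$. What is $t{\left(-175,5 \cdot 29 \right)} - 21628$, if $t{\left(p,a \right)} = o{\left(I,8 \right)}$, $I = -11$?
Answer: $-21631$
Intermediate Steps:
$t{\left(p,a \right)} = -3$ ($t{\left(p,a \right)} = -11 + 8 = -3$)
$t{\left(-175,5 \cdot 29 \right)} - 21628 = -3 - 21628 = -21631$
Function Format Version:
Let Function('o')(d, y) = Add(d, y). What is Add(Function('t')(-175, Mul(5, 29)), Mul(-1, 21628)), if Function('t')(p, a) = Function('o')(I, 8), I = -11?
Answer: -21631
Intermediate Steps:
Function('t')(p, a) = -3 (Function('t')(p, a) = Add(-11, 8) = -3)
Add(Function('t')(-175, Mul(5, 29)), Mul(-1, 21628)) = Add(-3, Mul(-1, 21628)) = Add(-3, -21628) = -21631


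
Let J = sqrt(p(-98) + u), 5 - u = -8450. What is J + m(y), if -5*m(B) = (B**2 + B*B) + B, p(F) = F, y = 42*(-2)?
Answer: -14028/5 + sqrt(8357) ≈ -2714.2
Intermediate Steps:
y = -84
u = 8455 (u = 5 - 1*(-8450) = 5 + 8450 = 8455)
m(B) = -2*B**2/5 - B/5 (m(B) = -((B**2 + B*B) + B)/5 = -((B**2 + B**2) + B)/5 = -(2*B**2 + B)/5 = -(B + 2*B**2)/5 = -2*B**2/5 - B/5)
J = sqrt(8357) (J = sqrt(-98 + 8455) = sqrt(8357) ≈ 91.417)
J + m(y) = sqrt(8357) - 1/5*(-84)*(1 + 2*(-84)) = sqrt(8357) - 1/5*(-84)*(1 - 168) = sqrt(8357) - 1/5*(-84)*(-167) = sqrt(8357) - 14028/5 = -14028/5 + sqrt(8357)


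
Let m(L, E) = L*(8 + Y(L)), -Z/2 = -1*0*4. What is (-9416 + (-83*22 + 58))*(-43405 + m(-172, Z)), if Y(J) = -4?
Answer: 493136112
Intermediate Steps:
Z = 0 (Z = -2*(-1*0)*4 = -0*4 = -2*0 = 0)
m(L, E) = 4*L (m(L, E) = L*(8 - 4) = L*4 = 4*L)
(-9416 + (-83*22 + 58))*(-43405 + m(-172, Z)) = (-9416 + (-83*22 + 58))*(-43405 + 4*(-172)) = (-9416 + (-1826 + 58))*(-43405 - 688) = (-9416 - 1768)*(-44093) = -11184*(-44093) = 493136112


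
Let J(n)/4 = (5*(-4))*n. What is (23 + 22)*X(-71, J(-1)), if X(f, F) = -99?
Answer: -4455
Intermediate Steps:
J(n) = -80*n (J(n) = 4*((5*(-4))*n) = 4*(-20*n) = -80*n)
(23 + 22)*X(-71, J(-1)) = (23 + 22)*(-99) = 45*(-99) = -4455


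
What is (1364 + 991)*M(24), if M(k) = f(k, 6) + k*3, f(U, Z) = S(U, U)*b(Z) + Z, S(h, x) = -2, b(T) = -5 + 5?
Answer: 183690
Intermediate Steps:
b(T) = 0
f(U, Z) = Z (f(U, Z) = -2*0 + Z = 0 + Z = Z)
M(k) = 6 + 3*k (M(k) = 6 + k*3 = 6 + 3*k)
(1364 + 991)*M(24) = (1364 + 991)*(6 + 3*24) = 2355*(6 + 72) = 2355*78 = 183690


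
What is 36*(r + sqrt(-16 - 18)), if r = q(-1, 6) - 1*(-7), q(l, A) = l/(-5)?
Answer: 1296/5 + 36*I*sqrt(34) ≈ 259.2 + 209.91*I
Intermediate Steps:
q(l, A) = -l/5 (q(l, A) = l*(-1/5) = -l/5)
r = 36/5 (r = -1/5*(-1) - 1*(-7) = 1/5 + 7 = 36/5 ≈ 7.2000)
36*(r + sqrt(-16 - 18)) = 36*(36/5 + sqrt(-16 - 18)) = 36*(36/5 + sqrt(-34)) = 36*(36/5 + I*sqrt(34)) = 1296/5 + 36*I*sqrt(34)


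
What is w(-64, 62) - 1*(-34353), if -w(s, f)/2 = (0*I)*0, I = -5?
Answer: 34353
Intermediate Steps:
w(s, f) = 0 (w(s, f) = -2*0*(-5)*0 = -0*0 = -2*0 = 0)
w(-64, 62) - 1*(-34353) = 0 - 1*(-34353) = 0 + 34353 = 34353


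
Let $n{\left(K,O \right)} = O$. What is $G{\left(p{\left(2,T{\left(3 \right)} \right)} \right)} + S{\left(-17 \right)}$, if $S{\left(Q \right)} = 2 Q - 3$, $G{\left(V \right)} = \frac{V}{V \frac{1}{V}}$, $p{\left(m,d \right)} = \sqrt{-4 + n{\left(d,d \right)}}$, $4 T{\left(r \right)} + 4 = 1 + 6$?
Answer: $-37 + \frac{i \sqrt{13}}{2} \approx -37.0 + 1.8028 i$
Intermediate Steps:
$T{\left(r \right)} = \frac{3}{4}$ ($T{\left(r \right)} = -1 + \frac{1 + 6}{4} = -1 + \frac{1}{4} \cdot 7 = -1 + \frac{7}{4} = \frac{3}{4}$)
$p{\left(m,d \right)} = \sqrt{-4 + d}$
$G{\left(V \right)} = V$ ($G{\left(V \right)} = \frac{V}{1} = V 1 = V$)
$S{\left(Q \right)} = -3 + 2 Q$
$G{\left(p{\left(2,T{\left(3 \right)} \right)} \right)} + S{\left(-17 \right)} = \sqrt{-4 + \frac{3}{4}} + \left(-3 + 2 \left(-17\right)\right) = \sqrt{- \frac{13}{4}} - 37 = \frac{i \sqrt{13}}{2} - 37 = -37 + \frac{i \sqrt{13}}{2}$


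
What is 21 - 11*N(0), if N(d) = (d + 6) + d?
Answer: -45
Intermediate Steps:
N(d) = 6 + 2*d (N(d) = (6 + d) + d = 6 + 2*d)
21 - 11*N(0) = 21 - 11*(6 + 2*0) = 21 - 11*(6 + 0) = 21 - 11*6 = 21 - 66 = -45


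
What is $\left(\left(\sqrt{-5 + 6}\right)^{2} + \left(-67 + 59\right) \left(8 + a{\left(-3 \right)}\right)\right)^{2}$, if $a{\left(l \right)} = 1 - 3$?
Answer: $2209$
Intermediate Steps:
$a{\left(l \right)} = -2$ ($a{\left(l \right)} = 1 - 3 = -2$)
$\left(\left(\sqrt{-5 + 6}\right)^{2} + \left(-67 + 59\right) \left(8 + a{\left(-3 \right)}\right)\right)^{2} = \left(\left(\sqrt{-5 + 6}\right)^{2} + \left(-67 + 59\right) \left(8 - 2\right)\right)^{2} = \left(\left(\sqrt{1}\right)^{2} - 48\right)^{2} = \left(1^{2} - 48\right)^{2} = \left(1 - 48\right)^{2} = \left(-47\right)^{2} = 2209$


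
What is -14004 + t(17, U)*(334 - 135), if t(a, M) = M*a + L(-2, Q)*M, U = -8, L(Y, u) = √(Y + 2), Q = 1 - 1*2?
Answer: -41068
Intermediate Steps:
Q = -1 (Q = 1 - 2 = -1)
L(Y, u) = √(2 + Y)
t(a, M) = M*a (t(a, M) = M*a + √(2 - 2)*M = M*a + √0*M = M*a + 0*M = M*a + 0 = M*a)
-14004 + t(17, U)*(334 - 135) = -14004 + (-8*17)*(334 - 135) = -14004 - 136*199 = -14004 - 27064 = -41068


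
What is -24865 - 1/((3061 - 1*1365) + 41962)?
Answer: -1085556171/43658 ≈ -24865.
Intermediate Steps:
-24865 - 1/((3061 - 1*1365) + 41962) = -24865 - 1/((3061 - 1365) + 41962) = -24865 - 1/(1696 + 41962) = -24865 - 1/43658 = -1085556171/43658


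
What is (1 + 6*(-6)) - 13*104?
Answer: -1387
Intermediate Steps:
(1 + 6*(-6)) - 13*104 = (1 - 36) - 1352 = -35 - 1352 = -1387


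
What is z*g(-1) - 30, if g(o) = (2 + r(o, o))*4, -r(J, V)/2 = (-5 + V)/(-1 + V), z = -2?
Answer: 2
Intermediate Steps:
r(J, V) = -2*(-5 + V)/(-1 + V)
g(o) = 8 + 8*(5 - o)/(-1 + o) (g(o) = (2 + 2*(5 - o)/(-1 + o))*4 = 8 + 8*(5 - o)/(-1 + o))
z*g(-1) - 30 = -64/(-1 - 1) - 30 = -64/(-2) - 30 = -64*(-1)/2 - 30 = -2*(-16) - 30 = 32 - 30 = 2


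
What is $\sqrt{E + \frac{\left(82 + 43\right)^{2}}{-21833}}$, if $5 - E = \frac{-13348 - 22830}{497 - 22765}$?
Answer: $\frac{\sqrt{157165842610776706}}{243088622} \approx 1.6309$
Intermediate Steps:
$E = \frac{37581}{11134}$ ($E = 5 - \frac{-13348 - 22830}{497 - 22765} = 5 - - \frac{36178}{-22268} = 5 - \left(-36178\right) \left(- \frac{1}{22268}\right) = 5 - \frac{18089}{11134} = \frac{37581}{11134} \approx 3.3753$)
$\sqrt{E + \frac{\left(82 + 43\right)^{2}}{-21833}} = \sqrt{\frac{37581}{11134} + \frac{\left(82 + 43\right)^{2}}{-21833}} = \sqrt{\frac{37581}{11134} + 125^{2} \left(- \frac{1}{21833}\right)} = \sqrt{\frac{37581}{11134} + 15625 \left(- \frac{1}{21833}\right)} = \sqrt{\frac{37581}{11134} - \frac{15625}{21833}} = \sqrt{\frac{646537223}{243088622}} = \frac{\sqrt{157165842610776706}}{243088622}$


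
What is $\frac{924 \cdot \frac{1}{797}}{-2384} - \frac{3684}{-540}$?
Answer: $\frac{145818289}{21375540} \approx 6.8217$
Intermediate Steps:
$\frac{924 \cdot \frac{1}{797}}{-2384} - \frac{3684}{-540} = 924 \cdot \frac{1}{797} \left(- \frac{1}{2384}\right) - - \frac{307}{45} = \frac{924}{797} \left(- \frac{1}{2384}\right) + \frac{307}{45} = - \frac{231}{475012} + \frac{307}{45} = \frac{145818289}{21375540}$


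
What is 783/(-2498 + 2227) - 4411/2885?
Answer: -3454336/781835 ≈ -4.4182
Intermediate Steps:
783/(-2498 + 2227) - 4411/2885 = 783/(-271) - 4411*1/2885 = 783*(-1/271) - 4411/2885 = -783/271 - 4411/2885 = -3454336/781835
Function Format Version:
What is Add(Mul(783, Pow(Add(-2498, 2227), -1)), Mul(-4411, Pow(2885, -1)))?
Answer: Rational(-3454336, 781835) ≈ -4.4182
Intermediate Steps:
Add(Mul(783, Pow(Add(-2498, 2227), -1)), Mul(-4411, Pow(2885, -1))) = Add(Mul(783, Pow(-271, -1)), Mul(-4411, Rational(1, 2885))) = Add(Mul(783, Rational(-1, 271)), Rational(-4411, 2885)) = Add(Rational(-783, 271), Rational(-4411, 2885)) = Rational(-3454336, 781835)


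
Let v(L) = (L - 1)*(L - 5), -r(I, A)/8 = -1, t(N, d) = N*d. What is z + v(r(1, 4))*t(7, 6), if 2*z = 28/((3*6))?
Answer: 7945/9 ≈ 882.78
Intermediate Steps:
r(I, A) = 8 (r(I, A) = -8*(-1) = 8)
z = 7/9 (z = (28/((3*6)))/2 = (28/18)/2 = (28*(1/18))/2 = (½)*(14/9) = 7/9 ≈ 0.77778)
v(L) = (-1 + L)*(-5 + L)
z + v(r(1, 4))*t(7, 6) = 7/9 + (5 + 8² - 6*8)*(7*6) = 7/9 + (5 + 64 - 48)*42 = 7/9 + 21*42 = 7/9 + 882 = 7945/9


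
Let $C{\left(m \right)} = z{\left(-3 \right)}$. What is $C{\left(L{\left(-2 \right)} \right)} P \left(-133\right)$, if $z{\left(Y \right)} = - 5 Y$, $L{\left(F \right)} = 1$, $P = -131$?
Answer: $261345$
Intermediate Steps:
$C{\left(m \right)} = 15$ ($C{\left(m \right)} = \left(-5\right) \left(-3\right) = 15$)
$C{\left(L{\left(-2 \right)} \right)} P \left(-133\right) = 15 \left(-131\right) \left(-133\right) = \left(-1965\right) \left(-133\right) = 261345$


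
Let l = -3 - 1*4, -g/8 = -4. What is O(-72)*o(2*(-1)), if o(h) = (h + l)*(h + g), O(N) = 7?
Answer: -1890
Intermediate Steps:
g = 32 (g = -8*(-4) = 32)
l = -7 (l = -3 - 4 = -7)
o(h) = (-7 + h)*(32 + h) (o(h) = (h - 7)*(h + 32) = (-7 + h)*(32 + h))
O(-72)*o(2*(-1)) = 7*(-224 + (2*(-1))**2 + 25*(2*(-1))) = 7*(-224 + (-2)**2 + 25*(-2)) = 7*(-224 + 4 - 50) = 7*(-270) = -1890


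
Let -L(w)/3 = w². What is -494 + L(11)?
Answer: -857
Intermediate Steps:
L(w) = -3*w²
-494 + L(11) = -494 - 3*11² = -494 - 3*121 = -494 - 363 = -857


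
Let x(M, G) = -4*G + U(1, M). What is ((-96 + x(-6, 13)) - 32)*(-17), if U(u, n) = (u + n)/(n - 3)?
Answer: 27455/9 ≈ 3050.6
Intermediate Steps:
U(u, n) = (n + u)/(-3 + n)
x(M, G) = -4*G + (1 + M)/(-3 + M) (x(M, G) = -4*G + (M + 1)/(-3 + M) = -4*G + (1 + M)/(-3 + M))
((-96 + x(-6, 13)) - 32)*(-17) = ((-96 + (1 - 6 - 4*13*(-3 - 6))/(-3 - 6)) - 32)*(-17) = ((-96 + (1 - 6 - 4*13*(-9))/(-9)) - 32)*(-17) = ((-96 - (1 - 6 + 468)/9) - 32)*(-17) = ((-96 - 1/9*463) - 32)*(-17) = ((-96 - 463/9) - 32)*(-17) = (-1327/9 - 32)*(-17) = -1615/9*(-17) = 27455/9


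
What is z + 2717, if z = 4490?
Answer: 7207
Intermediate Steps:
z + 2717 = 4490 + 2717 = 7207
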